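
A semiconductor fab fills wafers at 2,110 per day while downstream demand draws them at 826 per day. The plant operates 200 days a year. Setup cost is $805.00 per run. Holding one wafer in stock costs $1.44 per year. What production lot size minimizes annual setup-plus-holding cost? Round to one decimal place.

Annual demand D = 826 × 200 = 165,200.
Production build-up factor (1 − d/p) = 1 − 826/2,110 = 0.6085.
Q* = √(2DS / (H(1 − d/p))) = √(2 × 165,200 × 805 / (1.44 × 0.6085)).
= √(265,972,000 / 0.8763) ≈ 17421.896.

Q* ≈ 17,421.9 wafers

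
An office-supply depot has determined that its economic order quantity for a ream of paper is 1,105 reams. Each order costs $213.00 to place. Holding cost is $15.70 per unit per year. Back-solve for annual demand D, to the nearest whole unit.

D ≈ 45,000 reams per year

Squaring Q* = √(2DS/H) gives Q*² = 2DS/H.
From Q* = √(2DS/H): D = Q*²H / (2S) = 1,105² × 15.7 / (2 × 213) = 45000.217.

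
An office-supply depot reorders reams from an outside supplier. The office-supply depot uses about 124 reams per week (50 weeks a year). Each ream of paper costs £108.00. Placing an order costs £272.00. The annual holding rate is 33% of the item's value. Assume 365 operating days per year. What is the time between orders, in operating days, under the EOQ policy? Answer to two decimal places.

Annual demand D = 124 × 50 = 6,200.
Holding cost H = 0.33 × £108.00 = £35.6400 per unit per year.
The optimal lot size = √(2DS/H) = √(2 × 6,200 × 272 / 35.64) ≈ 307.63.
Cycle time = Q*/D × 365 = 307.63 / 6,200 × 365 ≈ 18.110 days.

T ≈ 18.11 days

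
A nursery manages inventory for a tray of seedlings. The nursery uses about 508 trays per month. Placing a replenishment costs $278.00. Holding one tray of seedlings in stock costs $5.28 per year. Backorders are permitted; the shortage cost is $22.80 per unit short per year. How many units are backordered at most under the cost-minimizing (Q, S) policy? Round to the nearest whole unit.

S* ≈ 167 trays

Annual demand D = 508 × 12 = 6,096.
With planned backorders, Q* = √(2DS/H) · √((H+B)/B).
√(2DS/H) = √(2 × 6,096 × 278 / 5.28) = 801.204.
√((H+B)/B) = √((5.28+22.8)/22.8) = 1.1098.
Q* ≈ 889.148.
S* = Q* · H/(H+B) = 889.148 × 5.28/28.08 ≈ 167.190.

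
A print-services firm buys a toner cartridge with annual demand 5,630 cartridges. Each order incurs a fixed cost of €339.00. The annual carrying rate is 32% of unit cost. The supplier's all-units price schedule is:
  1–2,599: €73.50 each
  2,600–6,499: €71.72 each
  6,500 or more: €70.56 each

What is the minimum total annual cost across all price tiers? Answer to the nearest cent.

TC* ≈ €423,280.19

Holding cost per unit per year at price C is H = 0.32·C.
For each price level, check whether its EOQ is feasible; otherwise the best quantity at that price is the breakpoint.
EOQ at €73.50 = 402.9 (feasible in tier 1): TC = 5,630×€73.50 + (5,630/402.9)×339 + (402.9/2)×0.32×€73.50 = €423,280.19.
EOQ at €71.72 = 407.8 < 2600, so use break Q=2600: TC = 5,630×€71.72 + (5,630/2600.0)×339 + (2600.0/2)×0.32×€71.72 = €434,353.19.
EOQ at €70.56 = 411.2 < 6500, so use break Q=6500: TC = 5,630×€70.56 + (5,630/6500.0)×339 + (6500.0/2)×0.32×€70.56 = €470,928.83.
Lowest total cost among the candidates is at Q = 402.9.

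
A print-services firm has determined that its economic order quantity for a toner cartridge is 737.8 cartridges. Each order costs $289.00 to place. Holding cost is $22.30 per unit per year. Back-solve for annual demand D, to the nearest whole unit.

Squaring Q* = √(2DS/H) gives Q*² = 2DS/H.
From Q* = √(2DS/H): D = Q*²H / (2S) = 737.8² × 22.3 / (2 × 289) = 21001.694.

D ≈ 21,002 cartridges per year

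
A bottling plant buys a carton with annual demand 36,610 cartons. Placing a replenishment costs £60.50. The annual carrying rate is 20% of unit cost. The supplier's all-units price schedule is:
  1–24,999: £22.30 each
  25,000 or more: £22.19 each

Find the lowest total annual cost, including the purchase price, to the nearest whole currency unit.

TC* ≈ £820,848

Holding cost per unit per year at price C is H = 0.20·C.
For each price level, check whether its EOQ is feasible; otherwise the best quantity at that price is the breakpoint.
EOQ at £22.30 = 996.6 (feasible in tier 1): TC = 36,610×£22.30 + (36,610/996.6)×60.5 + (996.6/2)×0.20×£22.30 = £820,847.88.
EOQ at £22.19 = 999.1 < 25000, so use break Q=25000: TC = 36,610×£22.19 + (36,610/25000.0)×60.5 + (25000.0/2)×0.20×£22.19 = £867,939.50.
Lowest total cost among the candidates is at Q = 996.6.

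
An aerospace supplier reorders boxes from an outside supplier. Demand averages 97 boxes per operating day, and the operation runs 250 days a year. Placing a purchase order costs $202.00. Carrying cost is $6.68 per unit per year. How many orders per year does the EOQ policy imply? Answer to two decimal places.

Annual demand D = 97 × 250 = 24,250.
The optimal lot size = √(2DS/H) = √(2 × 24,250 × 202 / 6.68) ≈ 1211.04.
Orders per year = D / Q* = 24,250 / 1211.04 ≈ 20.024.

N ≈ 20.02 orders per year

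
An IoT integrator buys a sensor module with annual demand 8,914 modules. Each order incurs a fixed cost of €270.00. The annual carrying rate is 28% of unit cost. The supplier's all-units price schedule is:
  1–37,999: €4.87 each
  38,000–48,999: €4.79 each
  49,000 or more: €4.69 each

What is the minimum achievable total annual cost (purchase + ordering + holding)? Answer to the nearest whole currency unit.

TC* ≈ €45,973

Holding cost per unit per year at price C is H = 0.28·C.
For each price level, check whether its EOQ is feasible; otherwise the best quantity at that price is the breakpoint.
EOQ at €4.87 = 1878.8 (feasible in tier 1): TC = 8,914×€4.87 + (8,914/1878.8)×270 + (1878.8/2)×0.28×€4.87 = €45,973.17.
EOQ at €4.79 = 1894.5 < 38000, so use break Q=38000: TC = 8,914×€4.79 + (8,914/38000.0)×270 + (38000.0/2)×0.28×€4.79 = €68,244.20.
EOQ at €4.69 = 1914.6 < 49000, so use break Q=49000: TC = 8,914×€4.69 + (8,914/49000.0)×270 + (49000.0/2)×0.28×€4.69 = €74,029.18.
Lowest total cost among the candidates is at Q = 1878.8.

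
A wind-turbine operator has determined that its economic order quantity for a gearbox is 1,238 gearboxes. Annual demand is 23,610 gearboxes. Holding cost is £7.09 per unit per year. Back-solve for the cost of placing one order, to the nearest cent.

Squaring Q* = √(2DS/H) gives Q*² = 2DS/H.
From Q* = √(2DS/H): S = Q*²H / (2D) = 1,238² × 7.09 / (2 × 23,610) = 230.1238.

S ≈ £230.12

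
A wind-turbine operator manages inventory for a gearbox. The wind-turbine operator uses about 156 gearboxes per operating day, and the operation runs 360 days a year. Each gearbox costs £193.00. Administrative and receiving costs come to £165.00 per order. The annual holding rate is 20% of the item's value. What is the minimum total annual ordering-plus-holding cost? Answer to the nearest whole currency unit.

Annual demand D = 156 × 360 = 56,160.
Holding cost H = 0.20 × £193.00 = £38.6000 per unit per year.
EOQ = √(2DS/H) = √(2 × 56,160 × 165 / 38.6) ≈ 692.91.
At the optimum the two cost components are equal, so total cost = 2·(Q*/2)H = Q*·H.
Minimum total = √(2DSH) = √(2 × 56,160 × 165 × 38.6) ≈ 26746.328.

TC* ≈ £26,746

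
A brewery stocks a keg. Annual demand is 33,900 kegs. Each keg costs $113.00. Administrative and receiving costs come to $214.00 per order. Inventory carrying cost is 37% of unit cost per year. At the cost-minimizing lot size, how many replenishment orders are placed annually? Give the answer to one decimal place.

Holding cost H = 0.37 × $113.00 = $41.8100 per unit per year.
EOQ = √(2DS/H) = √(2 × 33,900 × 214 / 41.81) ≈ 589.09.
Orders per year = D / Q* = 33,900 / 589.09 ≈ 57.546.

N ≈ 57.5 orders per year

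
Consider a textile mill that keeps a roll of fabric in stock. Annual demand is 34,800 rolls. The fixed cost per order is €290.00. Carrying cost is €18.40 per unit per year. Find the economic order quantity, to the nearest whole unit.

Q* ≈ 1,047 rolls

EOQ = √(2DS / H) = √(2 × 34,800 × 290 / 18.4).
= √(20,184,000 / 18.4) = √1,096,956.5217 ≈ 1047.357.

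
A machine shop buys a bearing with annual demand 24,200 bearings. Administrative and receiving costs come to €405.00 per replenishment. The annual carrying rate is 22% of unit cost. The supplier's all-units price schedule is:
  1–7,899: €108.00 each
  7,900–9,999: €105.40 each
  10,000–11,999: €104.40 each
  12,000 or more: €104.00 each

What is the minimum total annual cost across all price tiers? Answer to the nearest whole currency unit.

TC* ≈ €2,635,181

Holding cost per unit per year at price C is H = 0.22·C.
Candidates are each tier's EOQ (if it falls in that tier) and each price-break quantity.
EOQ at €108.00 = 908.3 (feasible in tier 1): TC = 24,200×€108.00 + (24,200/908.3)×405 + (908.3/2)×0.22×€108.00 = €2,635,181.09.
EOQ at €105.40 = 919.4 < 7900, so use break Q=7900: TC = 24,200×€105.40 + (24,200/7900.0)×405 + (7900.0/2)×0.22×€105.40 = €2,643,513.23.
EOQ at €104.40 = 923.8 < 10000, so use break Q=10000: TC = 24,200×€104.40 + (24,200/10000.0)×405 + (10000.0/2)×0.22×€104.40 = €2,642,300.10.
EOQ at €104.00 = 925.6 < 12000, so use break Q=12000: TC = 24,200×€104.00 + (24,200/12000.0)×405 + (12000.0/2)×0.22×€104.00 = €2,654,896.75.
Lowest total cost among the candidates is at Q = 908.3.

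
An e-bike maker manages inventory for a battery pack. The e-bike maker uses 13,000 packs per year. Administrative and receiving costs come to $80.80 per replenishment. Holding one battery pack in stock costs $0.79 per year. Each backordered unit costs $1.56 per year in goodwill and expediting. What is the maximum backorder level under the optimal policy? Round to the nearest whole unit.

With planned backorders, Q* = √(2DS/H) · √((H+B)/B).
√(2DS/H) = √(2 × 13,000 × 80.8 / 0.79) = 1630.718.
√((H+B)/B) = √((0.79+1.56)/1.56) = 1.2274.
Q* ≈ 2001.476.
S* = Q* · H/(H+B) = 2001.476 × 0.79/2.35 ≈ 672.837.

S* ≈ 673 packs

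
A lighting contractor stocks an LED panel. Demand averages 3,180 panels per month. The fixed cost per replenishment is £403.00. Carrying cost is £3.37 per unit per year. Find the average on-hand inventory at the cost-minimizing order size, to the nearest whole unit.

Annual demand D = 3,180 × 12 = 38,160.
Q* = √(2DS/H) = √(2 × 38,160 × 403 / 3.37) ≈ 3021.04.
Average inventory = Q*/2 ≈ 3021.04 / 2 = 1510.521.

Average inventory ≈ 1,511 panels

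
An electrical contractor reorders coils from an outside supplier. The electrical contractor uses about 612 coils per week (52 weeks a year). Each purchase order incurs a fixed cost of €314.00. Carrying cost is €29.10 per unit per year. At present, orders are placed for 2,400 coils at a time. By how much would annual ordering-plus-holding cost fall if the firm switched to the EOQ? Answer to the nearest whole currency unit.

Annual demand D = 612 × 52 = 31,824.
EOQ = √(2DS/H) = √(2 × 31,824 × 314 / 29.1) ≈ 828.73.
Cost at Q* = (D/Q*)S + (Q*/2)H = √(2DSH) ≈ €24,115.91.
Cost at Q = 2,400: (31,824/2,400)×314 + (2,400/2)×29.1 = €4,163.64 + €34,920.00 = €39,083.64.
Excess = €39,083.64 − €24,115.91 = €14,967.73.

Extra cost ≈ €14,968 per year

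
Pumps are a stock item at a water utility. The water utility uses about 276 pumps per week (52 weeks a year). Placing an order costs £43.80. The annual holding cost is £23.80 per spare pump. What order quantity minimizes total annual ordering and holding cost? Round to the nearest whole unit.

Q* ≈ 230 pumps

Annual demand D = 276 × 52 = 14,352.
EOQ = √(2DS / H) = √(2 × 14,352 × 43.8 / 23.8).
= √(1,257,235.2 / 23.8) = √52,825.0084 ≈ 229.837.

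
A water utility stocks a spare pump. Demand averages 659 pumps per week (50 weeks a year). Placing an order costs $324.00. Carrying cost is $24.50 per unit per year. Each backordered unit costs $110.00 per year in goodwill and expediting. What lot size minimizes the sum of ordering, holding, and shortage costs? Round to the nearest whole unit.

Annual demand D = 659 × 50 = 32,950.
With planned backorders, Q* = √(2DS/H) · √((H+B)/B).
√(2DS/H) = √(2 × 32,950 × 324 / 24.5) = 933.538.
√((H+B)/B) = √((24.5+110)/110) = 1.1058.
Q* ≈ 1032.279.

Q* ≈ 1,032 pumps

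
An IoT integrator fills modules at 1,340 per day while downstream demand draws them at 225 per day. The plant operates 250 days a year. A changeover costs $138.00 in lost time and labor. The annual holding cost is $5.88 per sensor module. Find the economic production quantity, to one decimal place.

Q* ≈ 1,781.3 modules

Annual demand D = 225 × 250 = 56,250.
Production build-up factor (1 − d/p) = 1 − 225/1,340 = 0.8321.
Q* = √(2DS / (H(1 − d/p))) = √(2 × 56,250 × 138 / (5.88 × 0.8321)).
= √(15,525,000 / 4.8927) ≈ 1781.321.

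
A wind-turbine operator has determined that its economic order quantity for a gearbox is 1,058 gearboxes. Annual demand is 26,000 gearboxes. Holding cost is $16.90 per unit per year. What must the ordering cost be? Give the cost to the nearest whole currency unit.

Squaring Q* = √(2DS/H) gives Q*² = 2DS/H.
From Q* = √(2DS/H): S = Q*²H / (2D) = 1,058² × 16.9 / (2 × 26,000) = 363.7933.

S ≈ $364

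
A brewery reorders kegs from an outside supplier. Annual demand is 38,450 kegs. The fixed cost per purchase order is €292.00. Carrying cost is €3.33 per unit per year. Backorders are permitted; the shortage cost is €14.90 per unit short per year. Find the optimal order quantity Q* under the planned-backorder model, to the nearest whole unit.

With planned backorders, Q* = √(2DS/H) · √((H+B)/B).
√(2DS/H) = √(2 × 38,450 × 292 / 3.33) = 2596.764.
√((H+B)/B) = √((3.33+14.9)/14.9) = 1.1061.
Q* ≈ 2872.319.

Q* ≈ 2,872 kegs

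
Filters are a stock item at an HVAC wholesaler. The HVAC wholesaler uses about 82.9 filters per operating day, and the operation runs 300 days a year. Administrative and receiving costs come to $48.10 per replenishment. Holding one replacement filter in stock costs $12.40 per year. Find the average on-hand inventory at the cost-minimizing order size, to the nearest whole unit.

Average inventory ≈ 220 filters

Annual demand D = 82.9 × 300 = 24,870.
Q* = √(2DS/H) = √(2 × 24,870 × 48.1 / 12.4) ≈ 439.25.
Average inventory = Q*/2 ≈ 439.25 / 2 = 219.626.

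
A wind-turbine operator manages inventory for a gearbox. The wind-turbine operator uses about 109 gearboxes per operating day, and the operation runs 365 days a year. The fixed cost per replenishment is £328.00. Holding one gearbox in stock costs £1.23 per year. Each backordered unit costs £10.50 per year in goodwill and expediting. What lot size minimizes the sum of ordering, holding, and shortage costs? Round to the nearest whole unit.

Q* ≈ 4,869 gearboxes

Annual demand D = 109 × 365 = 39,785.
With planned backorders, Q* = √(2DS/H) · √((H+B)/B).
√(2DS/H) = √(2 × 39,785 × 328 / 1.23) = 4606.372.
√((H+B)/B) = √((1.23+10.5)/10.5) = 1.0569.
Q* ≈ 4868.704.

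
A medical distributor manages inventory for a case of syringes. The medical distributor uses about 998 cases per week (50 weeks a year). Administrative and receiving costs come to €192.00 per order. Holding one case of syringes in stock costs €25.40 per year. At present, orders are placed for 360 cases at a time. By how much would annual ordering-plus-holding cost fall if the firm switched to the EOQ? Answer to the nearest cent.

Extra cost ≈ €9,123.95 per year

Annual demand D = 998 × 50 = 49,900.
EOQ = √(2DS/H) = √(2 × 49,900 × 192 / 25.4) ≈ 868.56.
Cost at Q* = (D/Q*)S + (Q*/2)H = √(2DSH) ≈ €22,061.38.
Cost at Q = 360: (49,900/360)×192 + (360/2)×25.4 = €26,613.33 + €4,572.00 = €31,185.33.
Excess = €31,185.33 − €22,061.38 = €9,123.95.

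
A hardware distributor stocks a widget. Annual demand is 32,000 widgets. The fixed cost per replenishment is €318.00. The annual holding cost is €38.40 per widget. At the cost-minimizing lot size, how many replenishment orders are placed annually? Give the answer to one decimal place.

The optimal lot size = √(2DS/H) = √(2 × 32,000 × 318 / 38.4) ≈ 728.01.
Orders per year = D / Q* = 32,000 / 728.01 ≈ 43.955.

N ≈ 44.0 orders per year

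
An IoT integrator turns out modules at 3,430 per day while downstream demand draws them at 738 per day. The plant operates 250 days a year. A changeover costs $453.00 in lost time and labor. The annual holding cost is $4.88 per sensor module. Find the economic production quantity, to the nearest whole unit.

Annual demand D = 738 × 250 = 184,500.
Production build-up factor (1 − d/p) = 1 − 738/3,430 = 0.7848.
Q* = √(2DS / (H(1 − d/p))) = √(2 × 184,500 × 453 / (4.88 × 0.7848)).
= √(167,157,000 / 3.83) ≈ 6606.355.

Q* ≈ 6,606 modules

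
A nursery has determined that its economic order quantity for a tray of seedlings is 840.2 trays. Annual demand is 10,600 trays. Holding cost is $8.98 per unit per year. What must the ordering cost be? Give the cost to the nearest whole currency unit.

Squaring Q* = √(2DS/H) gives Q*² = 2DS/H.
From Q* = √(2DS/H): S = Q*²H / (2D) = 840.2² × 8.98 / (2 × 10,600) = 299.0239.

S ≈ $299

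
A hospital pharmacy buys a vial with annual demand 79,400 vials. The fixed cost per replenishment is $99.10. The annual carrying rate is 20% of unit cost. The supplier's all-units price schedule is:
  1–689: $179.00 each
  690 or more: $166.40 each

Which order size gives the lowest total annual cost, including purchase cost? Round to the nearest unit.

Holding cost per unit per year at price C is H = 0.20·C.
For each price level, check whether its EOQ is feasible; otherwise the best quantity at that price is the breakpoint.
EOQ at $179.00 = 663.0 (feasible in tier 1): TC = 79,400×$179.00 + (79,400/663.0)×99.1 + (663.0/2)×0.20×$179.00 = $14,236,335.78.
EOQ at $166.40 = 687.7 < 690, so use break Q=690: TC = 79,400×$166.40 + (79,400/690.0)×99.1 + (690.0/2)×0.20×$166.40 = $13,235,045.28.
Lowest total cost is $13,235,045.28 at Q = 690.0.

Q* ≈ 690 vials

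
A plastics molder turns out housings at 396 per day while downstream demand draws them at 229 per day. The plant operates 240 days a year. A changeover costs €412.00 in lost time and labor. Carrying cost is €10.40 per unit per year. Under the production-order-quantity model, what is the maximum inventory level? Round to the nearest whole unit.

I_max ≈ 1,355 housings

Annual demand D = 229 × 240 = 54,960.
Production build-up factor (1 − d/p) = 1 − 229/396 = 0.4217.
Q* = √(2DS / (H(1 − d/p))) = √(2 × 54,960 × 412 / (10.4 × 0.4217)).
= √(45,287,040 / 4.3859) ≈ 3213.362.
Maximum inventory = Q*(1 − d/p) = 3213.362 × 0.4217 ≈ 1355.130.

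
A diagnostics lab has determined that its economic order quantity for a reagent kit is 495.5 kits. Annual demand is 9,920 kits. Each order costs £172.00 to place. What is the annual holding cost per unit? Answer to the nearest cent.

Squaring Q* = √(2DS/H) gives Q*² = 2DS/H.
From Q* = √(2DS/H): H = 2DS / Q*² = 2 × 9,920 × 172 / 495.5² = 13.8990.

H ≈ £13.90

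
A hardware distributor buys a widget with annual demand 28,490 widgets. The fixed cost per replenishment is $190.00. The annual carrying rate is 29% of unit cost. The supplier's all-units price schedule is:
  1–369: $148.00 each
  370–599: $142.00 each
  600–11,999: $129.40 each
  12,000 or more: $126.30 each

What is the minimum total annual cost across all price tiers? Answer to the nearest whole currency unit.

Holding cost per unit per year at price C is H = 0.29·C.
Candidates are each tier's EOQ (if it falls in that tier) and each price-break quantity.
Tier 1 ($148.00): EOQ = 502.2 exceeds tier's upper bound 369, so this tier is dominated.
EOQ at $142.00 = 512.7 (feasible in tier 2): TC = 28,490×$142.00 + (28,490/512.7)×190 + (512.7/2)×0.29×$142.00 = $4,066,694.52.
EOQ at $129.40 = 537.1 < 600, so use break Q=600: TC = 28,490×$129.40 + (28,490/600.0)×190 + (600.0/2)×0.29×$129.40 = $3,706,885.63.
EOQ at $126.30 = 543.7 < 12000, so use break Q=12000: TC = 28,490×$126.30 + (28,490/12000.0)×190 + (12000.0/2)×0.29×$126.30 = $3,818,500.09.
Lowest total cost among the candidates is at Q = 600.0.

TC* ≈ $3,706,886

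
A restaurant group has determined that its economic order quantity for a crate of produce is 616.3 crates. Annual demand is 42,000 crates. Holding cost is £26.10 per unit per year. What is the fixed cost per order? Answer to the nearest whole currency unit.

Invert the EOQ relation Q*² = 2DS/H.
From Q* = √(2DS/H): S = Q*²H / (2D) = 616.3² × 26.1 / (2 × 42,000) = 118.0173.

S ≈ £118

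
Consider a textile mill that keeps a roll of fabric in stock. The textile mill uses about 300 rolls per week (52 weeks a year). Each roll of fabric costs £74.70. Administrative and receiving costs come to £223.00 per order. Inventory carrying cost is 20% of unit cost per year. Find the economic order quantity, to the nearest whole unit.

Annual demand D = 300 × 52 = 15,600.
Holding cost H = 0.20 × £74.70 = £14.9400 per unit per year.
EOQ = √(2DS / H) = √(2 × 15,600 × 223 / 14.94).
= √(6,957,600 / 14.94) = √465,702.8112 ≈ 682.424.

Q* ≈ 682 rolls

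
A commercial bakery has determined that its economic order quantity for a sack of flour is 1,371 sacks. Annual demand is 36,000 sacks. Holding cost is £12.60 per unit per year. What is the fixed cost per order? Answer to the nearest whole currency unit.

Invert the EOQ relation Q*² = 2DS/H.
From Q* = √(2DS/H): S = Q*²H / (2D) = 1,371² × 12.6 / (2 × 36,000) = 328.9372.

S ≈ £329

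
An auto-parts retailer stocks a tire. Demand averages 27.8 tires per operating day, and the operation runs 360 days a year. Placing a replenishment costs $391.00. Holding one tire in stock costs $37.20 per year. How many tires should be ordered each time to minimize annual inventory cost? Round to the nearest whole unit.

Q* ≈ 459 tires

Annual demand D = 27.8 × 360 = 10,008.
EOQ = √(2DS / H) = √(2 × 10,008 × 391 / 37.2).
= √(7,826,256 / 37.2) = √210,383.2258 ≈ 458.676.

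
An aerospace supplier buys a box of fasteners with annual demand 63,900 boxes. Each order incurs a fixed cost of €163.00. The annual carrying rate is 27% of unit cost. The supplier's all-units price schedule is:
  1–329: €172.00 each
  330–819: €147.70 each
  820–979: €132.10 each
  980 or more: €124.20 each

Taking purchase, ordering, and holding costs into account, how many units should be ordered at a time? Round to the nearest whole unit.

Holding cost per unit per year at price C is H = 0.27·C.
Candidates are each tier's EOQ (if it falls in that tier) and each price-break quantity.
Tier 1 (€172.00): EOQ = 669.8 exceeds tier's upper bound 329, so this tier is dominated.
EOQ at €147.70 = 722.7 (feasible in tier 2): TC = 63,900×€147.70 + (63,900/722.7)×163 + (722.7/2)×0.27×€147.70 = €9,466,852.48.
EOQ at €132.10 = 764.2 < 820, so use break Q=820: TC = 63,900×€132.10 + (63,900/820.0)×163 + (820.0/2)×0.27×€132.10 = €8,468,515.54.
EOQ at €124.20 = 788.2 < 980, so use break Q=980: TC = 63,900×€124.20 + (63,900/980.0)×163 + (980.0/2)×0.27×€124.20 = €7,963,439.93.
Lowest total cost is €7,963,439.93 at Q = 980.0.

Q* ≈ 980 boxes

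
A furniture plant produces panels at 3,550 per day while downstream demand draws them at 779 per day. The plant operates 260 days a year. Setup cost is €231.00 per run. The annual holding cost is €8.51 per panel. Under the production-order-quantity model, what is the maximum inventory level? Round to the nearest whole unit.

I_max ≈ 2,930 panels

Annual demand D = 779 × 260 = 202,540.
Production build-up factor (1 − d/p) = 1 − 779/3,550 = 0.7806.
Q* = √(2DS / (H(1 − d/p))) = √(2 × 202,540 × 231 / (8.51 × 0.7806)).
= √(93,573,480 / 6.6426) ≈ 3753.250.
Maximum inventory = Q*(1 − d/p) = 3753.250 × 0.7806 ≈ 2929.650.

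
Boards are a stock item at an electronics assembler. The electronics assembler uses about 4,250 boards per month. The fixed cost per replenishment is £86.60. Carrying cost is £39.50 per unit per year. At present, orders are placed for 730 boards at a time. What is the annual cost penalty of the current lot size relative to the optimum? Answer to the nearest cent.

Annual demand D = 4,250 × 12 = 51,000.
EOQ = √(2DS/H) = √(2 × 51,000 × 86.6 / 39.5) ≈ 472.89.
Cost at Q* = (D/Q*)S + (Q*/2)H = √(2DSH) ≈ £18,679.17.
Cost at Q = 730: (51,000/730)×86.6 + (730/2)×39.5 = £6,050.14 + £14,417.50 = £20,467.64.
Excess = £20,467.64 − £18,679.17 = £1,788.47.

Extra cost ≈ £1,788.47 per year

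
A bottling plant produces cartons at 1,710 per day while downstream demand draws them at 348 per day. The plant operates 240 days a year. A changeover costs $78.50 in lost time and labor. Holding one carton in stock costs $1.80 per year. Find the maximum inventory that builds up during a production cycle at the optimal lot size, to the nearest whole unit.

I_max ≈ 2,409 cartons

Annual demand D = 348 × 240 = 83,520.
Production build-up factor (1 − d/p) = 1 − 348/1,710 = 0.7965.
Q* = √(2DS / (H(1 − d/p))) = √(2 × 83,520 × 78.5 / (1.8 × 0.7965)).
= √(13,112,640 / 1.4337) ≈ 3024.254.
Maximum inventory = Q*(1 − d/p) = 3024.254 × 0.7965 ≈ 2408.792.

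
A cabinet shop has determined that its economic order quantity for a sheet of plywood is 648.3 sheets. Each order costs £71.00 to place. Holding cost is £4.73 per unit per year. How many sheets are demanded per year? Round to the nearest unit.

D ≈ 14,000 sheets per year

Invert the EOQ relation Q*² = 2DS/H.
From Q* = √(2DS/H): D = Q*²H / (2S) = 648.3² × 4.73 / (2 × 71) = 13999.897.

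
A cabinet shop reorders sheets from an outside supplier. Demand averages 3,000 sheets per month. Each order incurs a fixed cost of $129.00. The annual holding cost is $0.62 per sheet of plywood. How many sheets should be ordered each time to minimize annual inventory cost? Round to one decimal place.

Q* ≈ 3,870.5 sheets

Annual demand D = 3,000 × 12 = 36,000.
EOQ = √(2DS / H) = √(2 × 36,000 × 129 / 0.62).
= √(9,288,000 / 0.62) = √14,980,645.1613 ≈ 3870.484.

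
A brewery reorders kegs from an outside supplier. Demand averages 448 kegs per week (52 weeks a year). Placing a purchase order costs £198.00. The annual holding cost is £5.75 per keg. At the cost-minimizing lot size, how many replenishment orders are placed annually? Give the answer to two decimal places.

Annual demand D = 448 × 52 = 23,296.
EOQ = √(2DS/H) = √(2 × 23,296 × 198 / 5.75) ≈ 1266.64.
Orders per year = D / Q* = 23,296 / 1266.64 ≈ 18.392.

N ≈ 18.39 orders per year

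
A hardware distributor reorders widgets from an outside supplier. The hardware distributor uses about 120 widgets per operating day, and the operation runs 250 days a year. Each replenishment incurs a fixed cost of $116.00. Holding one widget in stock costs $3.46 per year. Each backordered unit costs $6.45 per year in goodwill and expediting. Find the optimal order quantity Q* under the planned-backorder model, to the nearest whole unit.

Q* ≈ 1,758 widgets

Annual demand D = 120 × 250 = 30,000.
With planned backorders, Q* = √(2DS/H) · √((H+B)/B).
√(2DS/H) = √(2 × 30,000 × 116 / 3.46) = 1418.295.
√((H+B)/B) = √((3.46+6.45)/6.45) = 1.2395.
Q* ≈ 1758.019.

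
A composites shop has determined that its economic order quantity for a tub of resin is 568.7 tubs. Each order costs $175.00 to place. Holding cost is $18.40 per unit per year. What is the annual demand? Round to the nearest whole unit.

Invert the EOQ relation Q*² = 2DS/H.
From Q* = √(2DS/H): D = Q*²H / (2S) = 568.7² × 18.4 / (2 × 175) = 17002.635.

D ≈ 17,003 tubs per year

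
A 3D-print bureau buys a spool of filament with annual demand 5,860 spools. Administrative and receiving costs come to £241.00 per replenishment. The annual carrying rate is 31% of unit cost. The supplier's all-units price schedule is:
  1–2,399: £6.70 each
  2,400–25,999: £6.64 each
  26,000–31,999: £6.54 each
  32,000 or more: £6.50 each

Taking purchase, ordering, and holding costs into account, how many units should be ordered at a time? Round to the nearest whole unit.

Q* ≈ 1,166 spools

Holding cost per unit per year at price C is H = 0.31·C.
Candidates are each tier's EOQ (if it falls in that tier) and each price-break quantity.
EOQ at £6.70 = 1166.1 (feasible in tier 1): TC = 5,860×£6.70 + (5,860/1166.1)×241 + (1166.1/2)×0.31×£6.70 = £41,684.09.
EOQ at £6.64 = 1171.4 < 2400, so use break Q=2400: TC = 5,860×£6.64 + (5,860/2400.0)×241 + (2400.0/2)×0.31×£6.64 = £41,968.92.
EOQ at £6.54 = 1180.3 < 26000, so use break Q=26000: TC = 5,860×£6.54 + (5,860/26000.0)×241 + (26000.0/2)×0.31×£6.54 = £64,734.92.
EOQ at £6.50 = 1184.0 < 32000, so use break Q=32000: TC = 5,860×£6.50 + (5,860/32000.0)×241 + (32000.0/2)×0.31×£6.50 = £70,374.13.
Lowest total cost is £41,684.09 at Q = 1166.1.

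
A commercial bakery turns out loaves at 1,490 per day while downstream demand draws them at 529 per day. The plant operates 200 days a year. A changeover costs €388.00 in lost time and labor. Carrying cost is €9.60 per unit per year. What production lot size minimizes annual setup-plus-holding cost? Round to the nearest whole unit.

Annual demand D = 529 × 200 = 105,800.
Production build-up factor (1 − d/p) = 1 − 529/1,490 = 0.6450.
Q* = √(2DS / (H(1 − d/p))) = √(2 × 105,800 × 388 / (9.6 × 0.6450)).
= √(82,100,800 / 6.1917) ≈ 3641.409.

Q* ≈ 3,641 loaves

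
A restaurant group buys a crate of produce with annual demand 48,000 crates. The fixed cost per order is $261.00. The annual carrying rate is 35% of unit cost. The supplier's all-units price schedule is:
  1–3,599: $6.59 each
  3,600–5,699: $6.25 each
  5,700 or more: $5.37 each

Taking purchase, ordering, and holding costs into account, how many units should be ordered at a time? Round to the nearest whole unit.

Holding cost per unit per year at price C is H = 0.35·C.
Evaluate total cost at each tier's feasible EOQ or, if the EOQ is below the tier, at the tier's minimum quantity.
EOQ at $6.59 = 3295.9 (feasible in tier 1): TC = 48,000×$6.59 + (48,000/3295.9)×261 + (3295.9/2)×0.35×$6.59 = $323,922.08.
EOQ at $6.25 = 3384.4 < 3600, so use break Q=3600: TC = 48,000×$6.25 + (48,000/3600.0)×261 + (3600.0/2)×0.35×$6.25 = $307,417.50.
EOQ at $5.37 = 3651.2 < 5700, so use break Q=5700: TC = 48,000×$5.37 + (48,000/5700.0)×261 + (5700.0/2)×0.35×$5.37 = $265,314.47.
Lowest total cost is $265,314.47 at Q = 5700.0.

Q* ≈ 5,700 crates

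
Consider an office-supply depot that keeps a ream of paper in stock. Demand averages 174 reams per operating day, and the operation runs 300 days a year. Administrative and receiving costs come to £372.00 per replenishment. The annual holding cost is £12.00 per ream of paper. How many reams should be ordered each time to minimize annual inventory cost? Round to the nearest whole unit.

Annual demand D = 174 × 300 = 52,200.
EOQ = √(2DS / H) = √(2 × 52,200 × 372 / 12).
= √(38,836,800 / 12) = √3,236,400 ≈ 1799.000.

Q* ≈ 1,799 reams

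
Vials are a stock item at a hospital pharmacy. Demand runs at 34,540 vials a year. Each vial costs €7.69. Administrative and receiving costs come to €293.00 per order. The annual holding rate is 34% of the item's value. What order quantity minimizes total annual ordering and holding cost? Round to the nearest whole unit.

Holding cost H = 0.34 × €7.69 = €2.6146 per unit per year.
EOQ = √(2DS / H) = √(2 × 34,540 × 293 / 2.6146).
= √(20,240,440 / 2.6146) = √7,741,314.159 ≈ 2782.322.

Q* ≈ 2,782 vials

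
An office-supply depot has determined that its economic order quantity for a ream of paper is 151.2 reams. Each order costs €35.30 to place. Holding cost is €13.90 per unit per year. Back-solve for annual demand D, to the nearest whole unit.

Invert the EOQ relation Q*² = 2DS/H.
From Q* = √(2DS/H): D = Q*²H / (2S) = 151.2² × 13.9 / (2 × 35.3) = 4501.048.

D ≈ 4,501 reams per year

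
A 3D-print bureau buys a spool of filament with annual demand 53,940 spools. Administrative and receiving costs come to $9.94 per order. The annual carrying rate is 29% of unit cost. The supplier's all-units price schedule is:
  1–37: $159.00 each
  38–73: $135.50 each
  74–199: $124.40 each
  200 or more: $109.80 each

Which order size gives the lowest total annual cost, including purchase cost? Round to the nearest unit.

Holding cost per unit per year at price C is H = 0.29·C.
For each price level, check whether its EOQ is feasible; otherwise the best quantity at that price is the breakpoint.
Tier 1 ($159.00): EOQ = 152.5 exceeds tier's upper bound 37, so this tier is dominated.
Tier 2 ($135.50): EOQ = 165.2 exceeds tier's upper bound 73, so this tier is dominated.
EOQ at $124.40 = 172.4 (feasible in tier 3): TC = 53,940×$124.40 + (53,940/172.4)×9.94 + (172.4/2)×0.29×$124.40 = $6,716,355.75.
EOQ at $109.80 = 183.5 < 200, so use break Q=200: TC = 53,940×$109.80 + (53,940/200.0)×9.94 + (200.0/2)×0.29×$109.80 = $5,928,477.02.
Lowest total cost is $5,928,477.02 at Q = 200.0.

Q* ≈ 200 spools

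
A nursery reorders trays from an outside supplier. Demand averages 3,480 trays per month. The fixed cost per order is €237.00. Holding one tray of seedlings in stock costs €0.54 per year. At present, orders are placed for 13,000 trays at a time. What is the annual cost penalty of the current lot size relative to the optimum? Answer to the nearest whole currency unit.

Extra cost ≈ €1,002 per year

Annual demand D = 3,480 × 12 = 41,760.
EOQ = √(2DS/H) = √(2 × 41,760 × 237 / 0.54) ≈ 6054.42.
Cost at Q* = (D/Q*)S + (Q*/2)H = √(2DSH) ≈ €3,269.39.
Cost at Q = 13,000: (41,760/13,000)×237 + (13,000/2)×0.54 = €761.32 + €3,510.00 = €4,271.32.
Excess = €4,271.32 − €3,269.39 = €1,001.93.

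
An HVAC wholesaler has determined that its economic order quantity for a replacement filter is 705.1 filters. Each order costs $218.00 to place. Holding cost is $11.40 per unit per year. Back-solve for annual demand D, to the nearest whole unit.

D ≈ 12,999 filters per year

Squaring Q* = √(2DS/H) gives Q*² = 2DS/H.
From Q* = √(2DS/H): D = Q*²H / (2S) = 705.1² × 11.4 / (2 × 218) = 12999.295.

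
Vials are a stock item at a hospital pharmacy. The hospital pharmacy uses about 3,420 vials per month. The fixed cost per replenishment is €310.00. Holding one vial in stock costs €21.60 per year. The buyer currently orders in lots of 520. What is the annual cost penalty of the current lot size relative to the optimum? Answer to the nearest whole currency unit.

Extra cost ≈ €6,638 per year

Annual demand D = 3,420 × 12 = 41,040.
EOQ = √(2DS/H) = √(2 × 41,040 × 310 / 21.6) ≈ 1085.36.
Cost at Q* = (D/Q*)S + (Q*/2)H = √(2DSH) ≈ €23,443.71.
Cost at Q = 520: (41,040/520)×310 + (520/2)×21.6 = €24,466.15 + €5,616.00 = €30,082.15.
Excess = €30,082.15 − €23,443.71 = €6,638.44.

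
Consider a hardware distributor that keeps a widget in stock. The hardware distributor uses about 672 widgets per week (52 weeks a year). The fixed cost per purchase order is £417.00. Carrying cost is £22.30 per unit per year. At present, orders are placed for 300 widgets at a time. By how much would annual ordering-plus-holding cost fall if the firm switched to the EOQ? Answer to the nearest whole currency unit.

Annual demand D = 672 × 52 = 34,944.
EOQ = √(2DS/H) = √(2 × 34,944 × 417 / 22.3) ≈ 1143.19.
Cost at Q* = (D/Q*)S + (Q*/2)H = √(2DSH) ≈ £25,493.05.
Cost at Q = 300: (34,944/300)×417 + (300/2)×22.3 = £48,572.16 + £3,345.00 = £51,917.16.
Excess = £51,917.16 − £25,493.05 = £26,424.11.

Extra cost ≈ £26,424 per year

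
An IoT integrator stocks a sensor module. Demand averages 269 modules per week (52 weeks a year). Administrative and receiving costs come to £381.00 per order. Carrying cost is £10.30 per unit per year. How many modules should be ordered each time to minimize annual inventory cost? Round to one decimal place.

Annual demand D = 269 × 52 = 13,988.
EOQ = √(2DS / H) = √(2 × 13,988 × 381 / 10.3).
= √(10,658,856 / 10.3) = √1,034,840.3883 ≈ 1017.271.

Q* ≈ 1,017.3 modules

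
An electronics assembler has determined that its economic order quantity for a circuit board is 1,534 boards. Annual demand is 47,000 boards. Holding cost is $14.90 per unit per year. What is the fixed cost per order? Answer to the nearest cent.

Squaring Q* = √(2DS/H) gives Q*² = 2DS/H.
From Q* = √(2DS/H): S = Q*²H / (2D) = 1,534² × 14.9 / (2 × 47,000) = 373.0003.

S ≈ $373.00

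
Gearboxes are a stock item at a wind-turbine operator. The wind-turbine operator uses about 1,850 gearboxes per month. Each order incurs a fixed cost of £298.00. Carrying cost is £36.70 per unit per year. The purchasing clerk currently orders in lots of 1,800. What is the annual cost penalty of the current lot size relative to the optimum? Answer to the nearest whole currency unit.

Extra cost ≈ £14,669 per year

Annual demand D = 1,850 × 12 = 22,200.
EOQ = √(2DS/H) = √(2 × 22,200 × 298 / 36.7) ≈ 600.44.
Cost at Q* = (D/Q*)S + (Q*/2)H = √(2DSH) ≈ £22,035.99.
Cost at Q = 1,800: (22,200/1,800)×298 + (1,800/2)×36.7 = £3,675.33 + £33,030.00 = £36,705.33.
Excess = £36,705.33 − £22,035.99 = £14,669.34.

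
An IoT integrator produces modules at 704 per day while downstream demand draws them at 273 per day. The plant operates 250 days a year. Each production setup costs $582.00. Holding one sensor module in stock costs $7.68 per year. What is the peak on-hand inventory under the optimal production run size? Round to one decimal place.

Annual demand D = 273 × 250 = 68,250.
Production build-up factor (1 − d/p) = 1 − 273/704 = 0.6122.
Q* = √(2DS / (H(1 − d/p))) = √(2 × 68,250 × 582 / (7.68 × 0.6122)).
= √(79,443,000 / 4.7018) ≈ 4110.502.
Maximum inventory = Q*(1 − d/p) = 4110.502 × 0.6122 ≈ 2516.515.

I_max ≈ 2,516.5 modules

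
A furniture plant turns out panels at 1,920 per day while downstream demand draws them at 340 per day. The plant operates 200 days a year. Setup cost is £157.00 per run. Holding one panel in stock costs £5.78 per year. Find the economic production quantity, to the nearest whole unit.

Q* ≈ 2,119 panels

Annual demand D = 340 × 200 = 68,000.
Production build-up factor (1 − d/p) = 1 − 340/1,920 = 0.8229.
Q* = √(2DS / (H(1 − d/p))) = √(2 × 68,000 × 157 / (5.78 × 0.8229)).
= √(21,352,000 / 4.7565) ≈ 2118.739.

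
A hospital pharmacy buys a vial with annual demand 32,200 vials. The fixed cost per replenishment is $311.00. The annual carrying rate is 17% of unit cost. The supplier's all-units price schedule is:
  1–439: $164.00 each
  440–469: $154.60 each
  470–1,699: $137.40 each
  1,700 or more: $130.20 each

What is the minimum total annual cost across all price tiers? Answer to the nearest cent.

Holding cost per unit per year at price C is H = 0.17·C.
For each price level, check whether its EOQ is feasible; otherwise the best quantity at that price is the breakpoint.
Tier 1 ($164.00): EOQ = 847.6 exceeds tier's upper bound 439, so this tier is dominated.
Tier 2 ($154.60): EOQ = 873.0 exceeds tier's upper bound 469, so this tier is dominated.
EOQ at $137.40 = 926.0 (feasible in tier 3): TC = 32,200×$137.40 + (32,200/926.0)×311 + (926.0/2)×0.17×$137.40 = $4,445,909.22.
EOQ at $130.20 = 951.2 < 1700, so use break Q=1700: TC = 32,200×$130.20 + (32,200/1700.0)×311 + (1700.0/2)×0.17×$130.20 = $4,217,144.61.
Lowest total cost among the candidates is at Q = 1700.0.

TC* ≈ $4,217,144.61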